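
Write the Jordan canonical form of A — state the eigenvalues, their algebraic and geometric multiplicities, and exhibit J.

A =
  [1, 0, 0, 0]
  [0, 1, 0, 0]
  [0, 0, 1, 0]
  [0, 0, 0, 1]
J_1(1) ⊕ J_1(1) ⊕ J_1(1) ⊕ J_1(1)

The characteristic polynomial is
  det(x·I − A) = x^4 - 4*x^3 + 6*x^2 - 4*x + 1 = (x - 1)^4

Eigenvalues and multiplicities (the geometric multiplicity of λ is n − rank(A − λI), which equals the number of Jordan blocks for λ):
  λ = 1: algebraic multiplicity = 4, geometric multiplicity = 4

Determining the block sizes for each eigenvalue:
  λ = 1: gm = am = 4, so every block has size 1 → block sizes [1, 1, 1, 1]

Assembling the blocks gives a Jordan form
J =
  [1, 0, 0, 0]
  [0, 1, 0, 0]
  [0, 0, 1, 0]
  [0, 0, 0, 1]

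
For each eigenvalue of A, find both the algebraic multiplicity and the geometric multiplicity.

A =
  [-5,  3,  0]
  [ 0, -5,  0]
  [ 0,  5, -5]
λ = -5: alg = 3, geom = 2

Step 1 — factor the characteristic polynomial to read off the algebraic multiplicities:
  χ_A(x) = (x + 5)^3

Step 2 — compute geometric multiplicities via the rank-nullity identity g(λ) = n − rank(A − λI):
  rank(A − (-5)·I) = 1, so dim ker(A − (-5)·I) = n − 1 = 2

Summary:
  λ = -5: algebraic multiplicity = 3, geometric multiplicity = 2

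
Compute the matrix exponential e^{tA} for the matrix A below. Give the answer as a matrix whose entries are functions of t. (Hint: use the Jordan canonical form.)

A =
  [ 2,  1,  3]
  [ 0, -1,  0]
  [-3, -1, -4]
e^{tA} =
  [3*t*exp(-t) + exp(-t), t*exp(-t), 3*t*exp(-t)]
  [0, exp(-t), 0]
  [-3*t*exp(-t), -t*exp(-t), -3*t*exp(-t) + exp(-t)]

Strategy: write A = P · J · P⁻¹ where J is a Jordan canonical form, so e^{tA} = P · e^{tJ} · P⁻¹, and e^{tJ} can be computed block-by-block.

A has Jordan form
J =
  [-1,  1,  0]
  [ 0, -1,  0]
  [ 0,  0, -1]
(up to reordering of blocks).

Per-block formulas:
  For a 2×2 Jordan block J_2(-1): exp(t · J_2(-1)) = e^(-1t)·(I + t·N), where N is the 2×2 nilpotent shift.
  For a 1×1 block at λ = -1: exp(t · [-1]) = [e^(-1t)].

After assembling e^{tJ} and conjugating by P, we get:

e^{tA} =
  [3*t*exp(-t) + exp(-t), t*exp(-t), 3*t*exp(-t)]
  [0, exp(-t), 0]
  [-3*t*exp(-t), -t*exp(-t), -3*t*exp(-t) + exp(-t)]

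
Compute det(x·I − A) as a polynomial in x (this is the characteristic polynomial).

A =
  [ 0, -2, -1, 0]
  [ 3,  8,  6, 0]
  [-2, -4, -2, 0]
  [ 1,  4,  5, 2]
x^4 - 8*x^3 + 24*x^2 - 32*x + 16

Expanding det(x·I − A) (e.g. by cofactor expansion or by noting that A is similar to its Jordan form J, which has the same characteristic polynomial as A) gives
  χ_A(x) = x^4 - 8*x^3 + 24*x^2 - 32*x + 16
which factors as (x - 2)^4. The eigenvalues (with algebraic multiplicities) are λ = 2 with multiplicity 4.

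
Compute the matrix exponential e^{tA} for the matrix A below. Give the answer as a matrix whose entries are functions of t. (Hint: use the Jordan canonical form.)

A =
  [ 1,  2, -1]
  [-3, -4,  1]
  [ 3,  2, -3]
e^{tA} =
  [3*t*exp(-2*t) + exp(-2*t), 2*t*exp(-2*t), -t*exp(-2*t)]
  [-3*t*exp(-2*t), -2*t*exp(-2*t) + exp(-2*t), t*exp(-2*t)]
  [3*t*exp(-2*t), 2*t*exp(-2*t), -t*exp(-2*t) + exp(-2*t)]

Strategy: write A = P · J · P⁻¹ where J is a Jordan canonical form, so e^{tA} = P · e^{tJ} · P⁻¹, and e^{tJ} can be computed block-by-block.

A has Jordan form
J =
  [-2,  1,  0]
  [ 0, -2,  0]
  [ 0,  0, -2]
(up to reordering of blocks).

Per-block formulas:
  For a 2×2 Jordan block J_2(-2): exp(t · J_2(-2)) = e^(-2t)·(I + t·N), where N is the 2×2 nilpotent shift.
  For a 1×1 block at λ = -2: exp(t · [-2]) = [e^(-2t)].

After assembling e^{tJ} and conjugating by P, we get:

e^{tA} =
  [3*t*exp(-2*t) + exp(-2*t), 2*t*exp(-2*t), -t*exp(-2*t)]
  [-3*t*exp(-2*t), -2*t*exp(-2*t) + exp(-2*t), t*exp(-2*t)]
  [3*t*exp(-2*t), 2*t*exp(-2*t), -t*exp(-2*t) + exp(-2*t)]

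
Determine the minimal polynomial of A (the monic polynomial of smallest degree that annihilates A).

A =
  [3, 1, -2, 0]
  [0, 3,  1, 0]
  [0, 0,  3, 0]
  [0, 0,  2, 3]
x^3 - 9*x^2 + 27*x - 27

The characteristic polynomial is χ_A(x) = (x - 3)^4, so the eigenvalues are known. The minimal polynomial is
  m_A(x) = Π_λ (x − λ)^{k_λ}
where k_λ is the size of the *largest* Jordan block for λ (equivalently, the smallest k with (A − λI)^k v = 0 for every generalised eigenvector v of λ).

  λ = 3: largest Jordan block has size 3, contributing (x − 3)^3

So m_A(x) = (x - 3)^3 = x^3 - 9*x^2 + 27*x - 27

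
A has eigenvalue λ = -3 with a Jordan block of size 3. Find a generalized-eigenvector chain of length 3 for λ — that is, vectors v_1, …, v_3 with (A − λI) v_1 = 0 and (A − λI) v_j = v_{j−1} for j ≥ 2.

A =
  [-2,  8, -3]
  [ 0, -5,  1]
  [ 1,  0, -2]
A Jordan chain for λ = -3 of length 3:
v_1 = (-2, 1, 2)ᵀ
v_2 = (1, 0, 1)ᵀ
v_3 = (1, 0, 0)ᵀ

Let N = A − (-3)·I. We want v_3 with N^3 v_3 = 0 but N^2 v_3 ≠ 0; then v_{j-1} := N · v_j for j = 3, …, 2.

Pick v_3 = (1, 0, 0)ᵀ.
Then v_2 = N · v_3 = (1, 0, 1)ᵀ.
Then v_1 = N · v_2 = (-2, 1, 2)ᵀ.

Sanity check: (A − (-3)·I) v_1 = (0, 0, 0)ᵀ = 0. ✓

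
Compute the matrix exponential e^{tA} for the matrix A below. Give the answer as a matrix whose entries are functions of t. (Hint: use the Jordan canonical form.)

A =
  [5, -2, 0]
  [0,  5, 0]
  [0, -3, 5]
e^{tA} =
  [exp(5*t), -2*t*exp(5*t), 0]
  [0, exp(5*t), 0]
  [0, -3*t*exp(5*t), exp(5*t)]

Strategy: write A = P · J · P⁻¹ where J is a Jordan canonical form, so e^{tA} = P · e^{tJ} · P⁻¹, and e^{tJ} can be computed block-by-block.

A has Jordan form
J =
  [5, 1, 0]
  [0, 5, 0]
  [0, 0, 5]
(up to reordering of blocks).

Per-block formulas:
  For a 2×2 Jordan block J_2(5): exp(t · J_2(5)) = e^(5t)·(I + t·N), where N is the 2×2 nilpotent shift.
  For a 1×1 block at λ = 5: exp(t · [5]) = [e^(5t)].

After assembling e^{tJ} and conjugating by P, we get:

e^{tA} =
  [exp(5*t), -2*t*exp(5*t), 0]
  [0, exp(5*t), 0]
  [0, -3*t*exp(5*t), exp(5*t)]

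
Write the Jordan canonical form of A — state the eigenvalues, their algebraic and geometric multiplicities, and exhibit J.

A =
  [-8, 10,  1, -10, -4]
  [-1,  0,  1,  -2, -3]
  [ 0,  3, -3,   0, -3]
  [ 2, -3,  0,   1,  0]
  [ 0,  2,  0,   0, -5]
J_3(-3) ⊕ J_2(-3)

The characteristic polynomial is
  det(x·I − A) = x^5 + 15*x^4 + 90*x^3 + 270*x^2 + 405*x + 243 = (x + 3)^5

Eigenvalues and multiplicities (the geometric multiplicity of λ is n − rank(A − λI), which equals the number of Jordan blocks for λ):
  λ = -3: algebraic multiplicity = 5, geometric multiplicity = 2

Determining the block sizes for each eigenvalue:
  λ = -3: with am = 5 and gm = 2, the partition is not yet determined (e.g. several partitions of 5 into 2 parts exist). Let N = A − (-3)·I. Computing rank(N^1) = 3, rank(N^2) = 1, rank(N^3) = 0; the number of blocks of size ≥ j is rank(N^{j−1}) − rank(N^j), giving [2, 2, 1]. So we have 1 block(s) of size 3, 1 block(s) of size 2 → block sizes [3, 2]

Assembling the blocks gives a Jordan form
J =
  [-3,  1,  0,  0,  0]
  [ 0, -3,  1,  0,  0]
  [ 0,  0, -3,  0,  0]
  [ 0,  0,  0, -3,  1]
  [ 0,  0,  0,  0, -3]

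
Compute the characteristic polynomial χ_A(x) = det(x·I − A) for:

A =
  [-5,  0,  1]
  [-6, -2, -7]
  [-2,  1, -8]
x^3 + 15*x^2 + 75*x + 125

Expanding det(x·I − A) (e.g. by cofactor expansion or by noting that A is similar to its Jordan form J, which has the same characteristic polynomial as A) gives
  χ_A(x) = x^3 + 15*x^2 + 75*x + 125
which factors as (x + 5)^3. The eigenvalues (with algebraic multiplicities) are λ = -5 with multiplicity 3.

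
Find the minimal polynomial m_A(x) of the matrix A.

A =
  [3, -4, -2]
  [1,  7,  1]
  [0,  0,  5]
x^2 - 10*x + 25

The characteristic polynomial is χ_A(x) = (x - 5)^3, so the eigenvalues are known. The minimal polynomial is
  m_A(x) = Π_λ (x − λ)^{k_λ}
where k_λ is the size of the *largest* Jordan block for λ (equivalently, the smallest k with (A − λI)^k v = 0 for every generalised eigenvector v of λ).

  λ = 5: largest Jordan block has size 2, contributing (x − 5)^2

So m_A(x) = (x - 5)^2 = x^2 - 10*x + 25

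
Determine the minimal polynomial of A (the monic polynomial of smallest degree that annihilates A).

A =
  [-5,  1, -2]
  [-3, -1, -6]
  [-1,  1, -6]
x^2 + 8*x + 16

The characteristic polynomial is χ_A(x) = (x + 4)^3, so the eigenvalues are known. The minimal polynomial is
  m_A(x) = Π_λ (x − λ)^{k_λ}
where k_λ is the size of the *largest* Jordan block for λ (equivalently, the smallest k with (A − λI)^k v = 0 for every generalised eigenvector v of λ).

  λ = -4: largest Jordan block has size 2, contributing (x + 4)^2

So m_A(x) = (x + 4)^2 = x^2 + 8*x + 16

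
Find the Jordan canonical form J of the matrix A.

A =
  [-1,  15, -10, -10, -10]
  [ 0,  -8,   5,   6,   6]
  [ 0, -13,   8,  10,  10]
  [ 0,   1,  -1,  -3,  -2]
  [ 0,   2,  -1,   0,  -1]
J_3(-1) ⊕ J_1(-1) ⊕ J_1(-1)

The characteristic polynomial is
  det(x·I − A) = x^5 + 5*x^4 + 10*x^3 + 10*x^2 + 5*x + 1 = (x + 1)^5

Eigenvalues and multiplicities (the geometric multiplicity of λ is n − rank(A − λI), which equals the number of Jordan blocks for λ):
  λ = -1: algebraic multiplicity = 5, geometric multiplicity = 3

Determining the block sizes for each eigenvalue:
  λ = -1: with am = 5 and gm = 3, the partition is not yet determined (e.g. several partitions of 5 into 3 parts exist). Let N = A − (-1)·I. Computing rank(N^1) = 2, rank(N^2) = 1, rank(N^3) = 0; the number of blocks of size ≥ j is rank(N^{j−1}) − rank(N^j), giving [3, 1, 1]. So we have 1 block(s) of size 3, 2 block(s) of size 1 → block sizes [3, 1, 1]

Assembling the blocks gives a Jordan form
J =
  [-1,  1,  0,  0,  0]
  [ 0, -1,  1,  0,  0]
  [ 0,  0, -1,  0,  0]
  [ 0,  0,  0, -1,  0]
  [ 0,  0,  0,  0, -1]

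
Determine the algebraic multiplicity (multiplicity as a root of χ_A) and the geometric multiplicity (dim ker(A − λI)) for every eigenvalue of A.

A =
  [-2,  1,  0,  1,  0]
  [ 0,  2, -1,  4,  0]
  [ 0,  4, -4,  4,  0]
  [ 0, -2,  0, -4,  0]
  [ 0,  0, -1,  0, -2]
λ = -2: alg = 5, geom = 3

Step 1 — factor the characteristic polynomial to read off the algebraic multiplicities:
  χ_A(x) = (x + 2)^5

Step 2 — compute geometric multiplicities via the rank-nullity identity g(λ) = n − rank(A − λI):
  rank(A − (-2)·I) = 2, so dim ker(A − (-2)·I) = n − 2 = 3

Summary:
  λ = -2: algebraic multiplicity = 5, geometric multiplicity = 3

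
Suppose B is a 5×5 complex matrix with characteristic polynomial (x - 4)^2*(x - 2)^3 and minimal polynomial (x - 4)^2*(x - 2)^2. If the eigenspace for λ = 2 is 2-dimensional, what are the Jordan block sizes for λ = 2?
Block sizes for λ = 2: [2, 1]

Step 1 — from the characteristic polynomial, algebraic multiplicity of λ = 2 is 3. From dim ker(B − (2)·I) = 2, there are exactly 2 Jordan blocks for λ = 2.
Step 2 — from the minimal polynomial, the factor (x − 2)^2 tells us the largest block for λ = 2 has size 2.
Step 3 — with total size 3, 2 blocks, and largest block 2, the block sizes (in nonincreasing order) are [2, 1].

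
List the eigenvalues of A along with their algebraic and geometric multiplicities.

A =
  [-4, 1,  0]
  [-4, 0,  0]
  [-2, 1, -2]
λ = -2: alg = 3, geom = 2

Step 1 — factor the characteristic polynomial to read off the algebraic multiplicities:
  χ_A(x) = (x + 2)^3

Step 2 — compute geometric multiplicities via the rank-nullity identity g(λ) = n − rank(A − λI):
  rank(A − (-2)·I) = 1, so dim ker(A − (-2)·I) = n − 1 = 2

Summary:
  λ = -2: algebraic multiplicity = 3, geometric multiplicity = 2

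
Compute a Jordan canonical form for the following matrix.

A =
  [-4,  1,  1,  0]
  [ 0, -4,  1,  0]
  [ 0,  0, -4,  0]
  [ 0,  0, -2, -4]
J_3(-4) ⊕ J_1(-4)

The characteristic polynomial is
  det(x·I − A) = x^4 + 16*x^3 + 96*x^2 + 256*x + 256 = (x + 4)^4

Eigenvalues and multiplicities (the geometric multiplicity of λ is n − rank(A − λI), which equals the number of Jordan blocks for λ):
  λ = -4: algebraic multiplicity = 4, geometric multiplicity = 2

Determining the block sizes for each eigenvalue:
  λ = -4: with am = 4 and gm = 2, the partition is not yet determined (e.g. several partitions of 4 into 2 parts exist). Let N = A − (-4)·I. Computing rank(N^1) = 2, rank(N^2) = 1, rank(N^3) = 0; the number of blocks of size ≥ j is rank(N^{j−1}) − rank(N^j), giving [2, 1, 1]. So we have 1 block(s) of size 3, 1 block(s) of size 1 → block sizes [3, 1]

Assembling the blocks gives a Jordan form
J =
  [-4,  1,  0,  0]
  [ 0, -4,  1,  0]
  [ 0,  0, -4,  0]
  [ 0,  0,  0, -4]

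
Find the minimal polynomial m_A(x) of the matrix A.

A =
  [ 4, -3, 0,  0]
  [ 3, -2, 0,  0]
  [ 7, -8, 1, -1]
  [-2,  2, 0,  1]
x^3 - 3*x^2 + 3*x - 1

The characteristic polynomial is χ_A(x) = (x - 1)^4, so the eigenvalues are known. The minimal polynomial is
  m_A(x) = Π_λ (x − λ)^{k_λ}
where k_λ is the size of the *largest* Jordan block for λ (equivalently, the smallest k with (A − λI)^k v = 0 for every generalised eigenvector v of λ).

  λ = 1: largest Jordan block has size 3, contributing (x − 1)^3

So m_A(x) = (x - 1)^3 = x^3 - 3*x^2 + 3*x - 1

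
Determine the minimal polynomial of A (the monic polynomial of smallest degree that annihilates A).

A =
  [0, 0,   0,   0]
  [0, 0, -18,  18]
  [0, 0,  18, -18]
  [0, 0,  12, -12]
x^2 - 6*x

The characteristic polynomial is χ_A(x) = x^3*(x - 6), so the eigenvalues are known. The minimal polynomial is
  m_A(x) = Π_λ (x − λ)^{k_λ}
where k_λ is the size of the *largest* Jordan block for λ (equivalently, the smallest k with (A − λI)^k v = 0 for every generalised eigenvector v of λ).

  λ = 0: largest Jordan block has size 1, contributing (x − 0)
  λ = 6: largest Jordan block has size 1, contributing (x − 6)

So m_A(x) = x*(x - 6) = x^2 - 6*x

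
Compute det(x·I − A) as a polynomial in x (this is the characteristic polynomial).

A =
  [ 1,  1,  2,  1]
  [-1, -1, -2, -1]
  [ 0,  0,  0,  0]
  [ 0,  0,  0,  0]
x^4

Expanding det(x·I − A) (e.g. by cofactor expansion or by noting that A is similar to its Jordan form J, which has the same characteristic polynomial as A) gives
  χ_A(x) = x^4
which factors as x^4. The eigenvalues (with algebraic multiplicities) are λ = 0 with multiplicity 4.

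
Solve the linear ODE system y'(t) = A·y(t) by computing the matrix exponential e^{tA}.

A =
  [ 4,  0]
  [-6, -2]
e^{tA} =
  [exp(4*t), 0]
  [-exp(4*t) + exp(-2*t), exp(-2*t)]

Strategy: write A = P · J · P⁻¹ where J is a Jordan canonical form, so e^{tA} = P · e^{tJ} · P⁻¹, and e^{tJ} can be computed block-by-block.

A has Jordan form
J =
  [-2, 0]
  [ 0, 4]
(up to reordering of blocks).

Per-block formulas:
  For a 1×1 block at λ = -2: exp(t · [-2]) = [e^(-2t)].
  For a 1×1 block at λ = 4: exp(t · [4]) = [e^(4t)].

After assembling e^{tJ} and conjugating by P, we get:

e^{tA} =
  [exp(4*t), 0]
  [-exp(4*t) + exp(-2*t), exp(-2*t)]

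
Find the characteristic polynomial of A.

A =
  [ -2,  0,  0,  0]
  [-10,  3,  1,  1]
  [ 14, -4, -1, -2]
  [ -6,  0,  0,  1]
x^4 - x^3 - 3*x^2 + 5*x - 2

Expanding det(x·I − A) (e.g. by cofactor expansion or by noting that A is similar to its Jordan form J, which has the same characteristic polynomial as A) gives
  χ_A(x) = x^4 - x^3 - 3*x^2 + 5*x - 2
which factors as (x - 1)^3*(x + 2). The eigenvalues (with algebraic multiplicities) are λ = -2 with multiplicity 1, λ = 1 with multiplicity 3.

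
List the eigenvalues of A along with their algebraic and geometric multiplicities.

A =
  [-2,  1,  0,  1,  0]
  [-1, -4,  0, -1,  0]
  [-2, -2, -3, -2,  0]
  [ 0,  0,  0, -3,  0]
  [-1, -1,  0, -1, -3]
λ = -3: alg = 5, geom = 4

Step 1 — factor the characteristic polynomial to read off the algebraic multiplicities:
  χ_A(x) = (x + 3)^5

Step 2 — compute geometric multiplicities via the rank-nullity identity g(λ) = n − rank(A − λI):
  rank(A − (-3)·I) = 1, so dim ker(A − (-3)·I) = n − 1 = 4

Summary:
  λ = -3: algebraic multiplicity = 5, geometric multiplicity = 4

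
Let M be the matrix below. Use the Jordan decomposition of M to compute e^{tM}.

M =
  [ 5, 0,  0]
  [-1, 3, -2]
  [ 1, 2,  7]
e^{tM} =
  [exp(5*t), 0, 0]
  [-t*exp(5*t), -2*t*exp(5*t) + exp(5*t), -2*t*exp(5*t)]
  [t*exp(5*t), 2*t*exp(5*t), 2*t*exp(5*t) + exp(5*t)]

Strategy: write M = P · J · P⁻¹ where J is a Jordan canonical form, so e^{tM} = P · e^{tJ} · P⁻¹, and e^{tJ} can be computed block-by-block.

M has Jordan form
J =
  [5, 1, 0]
  [0, 5, 0]
  [0, 0, 5]
(up to reordering of blocks).

Per-block formulas:
  For a 2×2 Jordan block J_2(5): exp(t · J_2(5)) = e^(5t)·(I + t·N), where N is the 2×2 nilpotent shift.
  For a 1×1 block at λ = 5: exp(t · [5]) = [e^(5t)].

After assembling e^{tJ} and conjugating by P, we get:

e^{tM} =
  [exp(5*t), 0, 0]
  [-t*exp(5*t), -2*t*exp(5*t) + exp(5*t), -2*t*exp(5*t)]
  [t*exp(5*t), 2*t*exp(5*t), 2*t*exp(5*t) + exp(5*t)]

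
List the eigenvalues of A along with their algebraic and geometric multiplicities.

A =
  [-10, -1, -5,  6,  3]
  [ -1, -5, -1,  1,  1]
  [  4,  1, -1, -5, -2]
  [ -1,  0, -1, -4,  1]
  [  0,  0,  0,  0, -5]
λ = -5: alg = 5, geom = 3

Step 1 — factor the characteristic polynomial to read off the algebraic multiplicities:
  χ_A(x) = (x + 5)^5

Step 2 — compute geometric multiplicities via the rank-nullity identity g(λ) = n − rank(A − λI):
  rank(A − (-5)·I) = 2, so dim ker(A − (-5)·I) = n − 2 = 3

Summary:
  λ = -5: algebraic multiplicity = 5, geometric multiplicity = 3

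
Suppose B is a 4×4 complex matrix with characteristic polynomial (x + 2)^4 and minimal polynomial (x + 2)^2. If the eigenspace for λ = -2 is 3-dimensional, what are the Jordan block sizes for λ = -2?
Block sizes for λ = -2: [2, 1, 1]

Step 1 — from the characteristic polynomial, algebraic multiplicity of λ = -2 is 4. From dim ker(B − (-2)·I) = 3, there are exactly 3 Jordan blocks for λ = -2.
Step 2 — from the minimal polynomial, the factor (x + 2)^2 tells us the largest block for λ = -2 has size 2.
Step 3 — with total size 4, 3 blocks, and largest block 2, the block sizes (in nonincreasing order) are [2, 1, 1].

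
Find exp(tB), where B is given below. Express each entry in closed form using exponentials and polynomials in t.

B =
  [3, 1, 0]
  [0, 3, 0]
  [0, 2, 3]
e^{tB} =
  [exp(3*t), t*exp(3*t), 0]
  [0, exp(3*t), 0]
  [0, 2*t*exp(3*t), exp(3*t)]

Strategy: write B = P · J · P⁻¹ where J is a Jordan canonical form, so e^{tB} = P · e^{tJ} · P⁻¹, and e^{tJ} can be computed block-by-block.

B has Jordan form
J =
  [3, 1, 0]
  [0, 3, 0]
  [0, 0, 3]
(up to reordering of blocks).

Per-block formulas:
  For a 2×2 Jordan block J_2(3): exp(t · J_2(3)) = e^(3t)·(I + t·N), where N is the 2×2 nilpotent shift.
  For a 1×1 block at λ = 3: exp(t · [3]) = [e^(3t)].

After assembling e^{tJ} and conjugating by P, we get:

e^{tB} =
  [exp(3*t), t*exp(3*t), 0]
  [0, exp(3*t), 0]
  [0, 2*t*exp(3*t), exp(3*t)]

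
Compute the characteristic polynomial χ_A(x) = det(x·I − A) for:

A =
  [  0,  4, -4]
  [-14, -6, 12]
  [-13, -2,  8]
x^3 - 2*x^2 - 20*x - 24

Expanding det(x·I − A) (e.g. by cofactor expansion or by noting that A is similar to its Jordan form J, which has the same characteristic polynomial as A) gives
  χ_A(x) = x^3 - 2*x^2 - 20*x - 24
which factors as (x - 6)*(x + 2)^2. The eigenvalues (with algebraic multiplicities) are λ = -2 with multiplicity 2, λ = 6 with multiplicity 1.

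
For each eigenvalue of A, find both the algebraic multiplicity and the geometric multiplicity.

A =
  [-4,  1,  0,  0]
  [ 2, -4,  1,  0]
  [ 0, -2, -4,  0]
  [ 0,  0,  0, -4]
λ = -4: alg = 4, geom = 2

Step 1 — factor the characteristic polynomial to read off the algebraic multiplicities:
  χ_A(x) = (x + 4)^4

Step 2 — compute geometric multiplicities via the rank-nullity identity g(λ) = n − rank(A − λI):
  rank(A − (-4)·I) = 2, so dim ker(A − (-4)·I) = n − 2 = 2

Summary:
  λ = -4: algebraic multiplicity = 4, geometric multiplicity = 2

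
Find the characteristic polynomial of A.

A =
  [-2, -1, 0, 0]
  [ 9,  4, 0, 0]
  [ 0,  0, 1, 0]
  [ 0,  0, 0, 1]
x^4 - 4*x^3 + 6*x^2 - 4*x + 1

Expanding det(x·I − A) (e.g. by cofactor expansion or by noting that A is similar to its Jordan form J, which has the same characteristic polynomial as A) gives
  χ_A(x) = x^4 - 4*x^3 + 6*x^2 - 4*x + 1
which factors as (x - 1)^4. The eigenvalues (with algebraic multiplicities) are λ = 1 with multiplicity 4.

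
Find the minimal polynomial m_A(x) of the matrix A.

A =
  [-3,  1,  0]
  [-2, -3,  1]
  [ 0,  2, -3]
x^3 + 9*x^2 + 27*x + 27

The characteristic polynomial is χ_A(x) = (x + 3)^3, so the eigenvalues are known. The minimal polynomial is
  m_A(x) = Π_λ (x − λ)^{k_λ}
where k_λ is the size of the *largest* Jordan block for λ (equivalently, the smallest k with (A − λI)^k v = 0 for every generalised eigenvector v of λ).

  λ = -3: largest Jordan block has size 3, contributing (x + 3)^3

So m_A(x) = (x + 3)^3 = x^3 + 9*x^2 + 27*x + 27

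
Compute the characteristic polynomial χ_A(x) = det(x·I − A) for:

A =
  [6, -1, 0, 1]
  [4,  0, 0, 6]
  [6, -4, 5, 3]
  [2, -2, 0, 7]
x^4 - 18*x^3 + 121*x^2 - 360*x + 400

Expanding det(x·I − A) (e.g. by cofactor expansion or by noting that A is similar to its Jordan form J, which has the same characteristic polynomial as A) gives
  χ_A(x) = x^4 - 18*x^3 + 121*x^2 - 360*x + 400
which factors as (x - 5)^2*(x - 4)^2. The eigenvalues (with algebraic multiplicities) are λ = 4 with multiplicity 2, λ = 5 with multiplicity 2.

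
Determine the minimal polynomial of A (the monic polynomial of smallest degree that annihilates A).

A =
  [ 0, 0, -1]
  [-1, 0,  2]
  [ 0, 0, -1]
x^3 + x^2

The characteristic polynomial is χ_A(x) = x^2*(x + 1), so the eigenvalues are known. The minimal polynomial is
  m_A(x) = Π_λ (x − λ)^{k_λ}
where k_λ is the size of the *largest* Jordan block for λ (equivalently, the smallest k with (A − λI)^k v = 0 for every generalised eigenvector v of λ).

  λ = -1: largest Jordan block has size 1, contributing (x + 1)
  λ = 0: largest Jordan block has size 2, contributing (x − 0)^2

So m_A(x) = x^2*(x + 1) = x^3 + x^2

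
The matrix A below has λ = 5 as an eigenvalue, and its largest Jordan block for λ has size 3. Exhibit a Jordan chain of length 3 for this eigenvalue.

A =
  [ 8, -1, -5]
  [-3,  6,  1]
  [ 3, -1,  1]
A Jordan chain for λ = 5 of length 3:
v_1 = (-3, -9, 0)ᵀ
v_2 = (3, -3, 3)ᵀ
v_3 = (1, 0, 0)ᵀ

Let N = A − (5)·I. We want v_3 with N^3 v_3 = 0 but N^2 v_3 ≠ 0; then v_{j-1} := N · v_j for j = 3, …, 2.

Pick v_3 = (1, 0, 0)ᵀ.
Then v_2 = N · v_3 = (3, -3, 3)ᵀ.
Then v_1 = N · v_2 = (-3, -9, 0)ᵀ.

Sanity check: (A − (5)·I) v_1 = (0, 0, 0)ᵀ = 0. ✓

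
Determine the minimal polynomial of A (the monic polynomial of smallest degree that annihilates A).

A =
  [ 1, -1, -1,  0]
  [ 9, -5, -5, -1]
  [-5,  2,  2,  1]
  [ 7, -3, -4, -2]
x^2 + 2*x + 1

The characteristic polynomial is χ_A(x) = (x + 1)^4, so the eigenvalues are known. The minimal polynomial is
  m_A(x) = Π_λ (x − λ)^{k_λ}
where k_λ is the size of the *largest* Jordan block for λ (equivalently, the smallest k with (A − λI)^k v = 0 for every generalised eigenvector v of λ).

  λ = -1: largest Jordan block has size 2, contributing (x + 1)^2

So m_A(x) = (x + 1)^2 = x^2 + 2*x + 1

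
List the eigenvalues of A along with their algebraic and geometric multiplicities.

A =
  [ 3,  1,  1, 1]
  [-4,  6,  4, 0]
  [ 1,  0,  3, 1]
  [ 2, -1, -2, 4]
λ = 4: alg = 4, geom = 2

Step 1 — factor the characteristic polynomial to read off the algebraic multiplicities:
  χ_A(x) = (x - 4)^4

Step 2 — compute geometric multiplicities via the rank-nullity identity g(λ) = n − rank(A − λI):
  rank(A − (4)·I) = 2, so dim ker(A − (4)·I) = n − 2 = 2

Summary:
  λ = 4: algebraic multiplicity = 4, geometric multiplicity = 2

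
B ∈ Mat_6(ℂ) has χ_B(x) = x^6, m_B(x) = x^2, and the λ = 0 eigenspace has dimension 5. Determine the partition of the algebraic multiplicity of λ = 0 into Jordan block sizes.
Block sizes for λ = 0: [2, 1, 1, 1, 1]

Step 1 — from the characteristic polynomial, algebraic multiplicity of λ = 0 is 6. From dim ker(B − (0)·I) = 5, there are exactly 5 Jordan blocks for λ = 0.
Step 2 — from the minimal polynomial, the factor (x − 0)^2 tells us the largest block for λ = 0 has size 2.
Step 3 — with total size 6, 5 blocks, and largest block 2, the block sizes (in nonincreasing order) are [2, 1, 1, 1, 1].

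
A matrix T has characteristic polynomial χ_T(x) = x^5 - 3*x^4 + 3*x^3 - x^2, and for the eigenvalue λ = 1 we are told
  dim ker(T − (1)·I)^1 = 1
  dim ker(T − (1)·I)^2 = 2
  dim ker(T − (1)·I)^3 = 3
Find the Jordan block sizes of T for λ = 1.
Block sizes for λ = 1: [3]

From the dimensions of kernels of powers, the number of Jordan blocks of size at least j is d_j − d_{j−1} where d_j = dim ker(N^j) (with d_0 = 0). Computing the differences gives [1, 1, 1].
The number of blocks of size exactly k is (#blocks of size ≥ k) − (#blocks of size ≥ k + 1), so the partition is: 1 block(s) of size 3.
In nonincreasing order the block sizes are [3].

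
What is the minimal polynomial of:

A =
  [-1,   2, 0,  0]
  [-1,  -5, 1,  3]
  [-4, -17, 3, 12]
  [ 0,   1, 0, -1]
x^3 + 3*x^2 + 3*x + 1

The characteristic polynomial is χ_A(x) = (x + 1)^4, so the eigenvalues are known. The minimal polynomial is
  m_A(x) = Π_λ (x − λ)^{k_λ}
where k_λ is the size of the *largest* Jordan block for λ (equivalently, the smallest k with (A − λI)^k v = 0 for every generalised eigenvector v of λ).

  λ = -1: largest Jordan block has size 3, contributing (x + 1)^3

So m_A(x) = (x + 1)^3 = x^3 + 3*x^2 + 3*x + 1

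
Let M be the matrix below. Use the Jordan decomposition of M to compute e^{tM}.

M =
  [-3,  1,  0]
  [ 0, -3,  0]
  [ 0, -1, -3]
e^{tM} =
  [exp(-3*t), t*exp(-3*t), 0]
  [0, exp(-3*t), 0]
  [0, -t*exp(-3*t), exp(-3*t)]

Strategy: write M = P · J · P⁻¹ where J is a Jordan canonical form, so e^{tM} = P · e^{tJ} · P⁻¹, and e^{tJ} can be computed block-by-block.

M has Jordan form
J =
  [-3,  1,  0]
  [ 0, -3,  0]
  [ 0,  0, -3]
(up to reordering of blocks).

Per-block formulas:
  For a 1×1 block at λ = -3: exp(t · [-3]) = [e^(-3t)].
  For a 2×2 Jordan block J_2(-3): exp(t · J_2(-3)) = e^(-3t)·(I + t·N), where N is the 2×2 nilpotent shift.

After assembling e^{tJ} and conjugating by P, we get:

e^{tM} =
  [exp(-3*t), t*exp(-3*t), 0]
  [0, exp(-3*t), 0]
  [0, -t*exp(-3*t), exp(-3*t)]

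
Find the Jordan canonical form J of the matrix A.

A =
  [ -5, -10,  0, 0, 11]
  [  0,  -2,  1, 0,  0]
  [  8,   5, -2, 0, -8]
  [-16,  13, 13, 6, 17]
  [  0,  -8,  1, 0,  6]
J_3(-3) ⊕ J_2(6)

The characteristic polynomial is
  det(x·I − A) = x^5 - 3*x^4 - 45*x^3 + 27*x^2 + 648*x + 972 = (x - 6)^2*(x + 3)^3

Eigenvalues and multiplicities (the geometric multiplicity of λ is n − rank(A − λI), which equals the number of Jordan blocks for λ):
  λ = -3: algebraic multiplicity = 3, geometric multiplicity = 1
  λ = 6: algebraic multiplicity = 2, geometric multiplicity = 1

Determining the block sizes for each eigenvalue:
  λ = -3: one block (gm = 1), so the single block has size am = 3 → block sizes [3]
  λ = 6: one block (gm = 1), so the single block has size am = 2 → block sizes [2]

Assembling the blocks gives a Jordan form
J =
  [-3,  1,  0, 0, 0]
  [ 0, -3,  1, 0, 0]
  [ 0,  0, -3, 0, 0]
  [ 0,  0,  0, 6, 1]
  [ 0,  0,  0, 0, 6]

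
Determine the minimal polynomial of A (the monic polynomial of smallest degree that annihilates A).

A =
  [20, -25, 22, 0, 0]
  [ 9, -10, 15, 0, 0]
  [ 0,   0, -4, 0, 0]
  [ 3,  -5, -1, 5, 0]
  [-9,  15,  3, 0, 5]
x^3 - 6*x^2 - 15*x + 100

The characteristic polynomial is χ_A(x) = (x - 5)^4*(x + 4), so the eigenvalues are known. The minimal polynomial is
  m_A(x) = Π_λ (x − λ)^{k_λ}
where k_λ is the size of the *largest* Jordan block for λ (equivalently, the smallest k with (A − λI)^k v = 0 for every generalised eigenvector v of λ).

  λ = -4: largest Jordan block has size 1, contributing (x + 4)
  λ = 5: largest Jordan block has size 2, contributing (x − 5)^2

So m_A(x) = (x - 5)^2*(x + 4) = x^3 - 6*x^2 - 15*x + 100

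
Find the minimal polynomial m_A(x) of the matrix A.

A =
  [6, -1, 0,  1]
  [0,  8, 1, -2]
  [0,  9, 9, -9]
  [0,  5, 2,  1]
x^3 - 18*x^2 + 108*x - 216

The characteristic polynomial is χ_A(x) = (x - 6)^4, so the eigenvalues are known. The minimal polynomial is
  m_A(x) = Π_λ (x − λ)^{k_λ}
where k_λ is the size of the *largest* Jordan block for λ (equivalently, the smallest k with (A − λI)^k v = 0 for every generalised eigenvector v of λ).

  λ = 6: largest Jordan block has size 3, contributing (x − 6)^3

So m_A(x) = (x - 6)^3 = x^3 - 18*x^2 + 108*x - 216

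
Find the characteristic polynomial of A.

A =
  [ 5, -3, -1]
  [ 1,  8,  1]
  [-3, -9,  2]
x^3 - 15*x^2 + 75*x - 125

Expanding det(x·I − A) (e.g. by cofactor expansion or by noting that A is similar to its Jordan form J, which has the same characteristic polynomial as A) gives
  χ_A(x) = x^3 - 15*x^2 + 75*x - 125
which factors as (x - 5)^3. The eigenvalues (with algebraic multiplicities) are λ = 5 with multiplicity 3.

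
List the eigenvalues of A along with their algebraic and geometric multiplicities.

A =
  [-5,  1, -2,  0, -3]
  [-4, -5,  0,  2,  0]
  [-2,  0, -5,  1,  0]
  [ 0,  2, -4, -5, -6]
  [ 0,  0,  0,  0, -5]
λ = -5: alg = 5, geom = 3

Step 1 — factor the characteristic polynomial to read off the algebraic multiplicities:
  χ_A(x) = (x + 5)^5

Step 2 — compute geometric multiplicities via the rank-nullity identity g(λ) = n − rank(A − λI):
  rank(A − (-5)·I) = 2, so dim ker(A − (-5)·I) = n − 2 = 3

Summary:
  λ = -5: algebraic multiplicity = 5, geometric multiplicity = 3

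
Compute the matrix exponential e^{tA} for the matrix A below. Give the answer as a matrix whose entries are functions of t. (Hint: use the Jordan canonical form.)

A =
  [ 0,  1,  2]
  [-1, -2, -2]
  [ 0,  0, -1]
e^{tA} =
  [t*exp(-t) + exp(-t), t*exp(-t), 2*t*exp(-t)]
  [-t*exp(-t), -t*exp(-t) + exp(-t), -2*t*exp(-t)]
  [0, 0, exp(-t)]

Strategy: write A = P · J · P⁻¹ where J is a Jordan canonical form, so e^{tA} = P · e^{tJ} · P⁻¹, and e^{tJ} can be computed block-by-block.

A has Jordan form
J =
  [-1,  1,  0]
  [ 0, -1,  0]
  [ 0,  0, -1]
(up to reordering of blocks).

Per-block formulas:
  For a 2×2 Jordan block J_2(-1): exp(t · J_2(-1)) = e^(-1t)·(I + t·N), where N is the 2×2 nilpotent shift.
  For a 1×1 block at λ = -1: exp(t · [-1]) = [e^(-1t)].

After assembling e^{tJ} and conjugating by P, we get:

e^{tA} =
  [t*exp(-t) + exp(-t), t*exp(-t), 2*t*exp(-t)]
  [-t*exp(-t), -t*exp(-t) + exp(-t), -2*t*exp(-t)]
  [0, 0, exp(-t)]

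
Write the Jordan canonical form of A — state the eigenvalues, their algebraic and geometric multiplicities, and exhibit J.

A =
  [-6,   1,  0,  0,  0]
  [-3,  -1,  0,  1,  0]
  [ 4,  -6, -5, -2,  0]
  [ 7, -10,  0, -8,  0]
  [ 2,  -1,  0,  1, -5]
J_3(-5) ⊕ J_1(-5) ⊕ J_1(-5)

The characteristic polynomial is
  det(x·I − A) = x^5 + 25*x^4 + 250*x^3 + 1250*x^2 + 3125*x + 3125 = (x + 5)^5

Eigenvalues and multiplicities (the geometric multiplicity of λ is n − rank(A − λI), which equals the number of Jordan blocks for λ):
  λ = -5: algebraic multiplicity = 5, geometric multiplicity = 3

Determining the block sizes for each eigenvalue:
  λ = -5: with am = 5 and gm = 3, the partition is not yet determined (e.g. several partitions of 5 into 3 parts exist). Let N = A − (-5)·I. Computing rank(N^1) = 2, rank(N^2) = 1, rank(N^3) = 0; the number of blocks of size ≥ j is rank(N^{j−1}) − rank(N^j), giving [3, 1, 1]. So we have 1 block(s) of size 3, 2 block(s) of size 1 → block sizes [3, 1, 1]

Assembling the blocks gives a Jordan form
J =
  [-5,  1,  0,  0,  0]
  [ 0, -5,  1,  0,  0]
  [ 0,  0, -5,  0,  0]
  [ 0,  0,  0, -5,  0]
  [ 0,  0,  0,  0, -5]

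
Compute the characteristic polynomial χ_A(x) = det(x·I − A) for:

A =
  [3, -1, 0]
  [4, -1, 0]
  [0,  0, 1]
x^3 - 3*x^2 + 3*x - 1

Expanding det(x·I − A) (e.g. by cofactor expansion or by noting that A is similar to its Jordan form J, which has the same characteristic polynomial as A) gives
  χ_A(x) = x^3 - 3*x^2 + 3*x - 1
which factors as (x - 1)^3. The eigenvalues (with algebraic multiplicities) are λ = 1 with multiplicity 3.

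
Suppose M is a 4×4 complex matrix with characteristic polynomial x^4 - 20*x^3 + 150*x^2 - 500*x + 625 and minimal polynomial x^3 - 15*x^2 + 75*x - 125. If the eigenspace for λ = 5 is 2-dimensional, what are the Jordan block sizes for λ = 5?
Block sizes for λ = 5: [3, 1]

Step 1 — from the characteristic polynomial, algebraic multiplicity of λ = 5 is 4. From dim ker(M − (5)·I) = 2, there are exactly 2 Jordan blocks for λ = 5.
Step 2 — from the minimal polynomial, the factor (x − 5)^3 tells us the largest block for λ = 5 has size 3.
Step 3 — with total size 4, 2 blocks, and largest block 3, the block sizes (in nonincreasing order) are [3, 1].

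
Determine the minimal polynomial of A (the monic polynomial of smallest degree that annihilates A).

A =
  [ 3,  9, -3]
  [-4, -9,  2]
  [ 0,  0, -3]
x^2 + 6*x + 9

The characteristic polynomial is χ_A(x) = (x + 3)^3, so the eigenvalues are known. The minimal polynomial is
  m_A(x) = Π_λ (x − λ)^{k_λ}
where k_λ is the size of the *largest* Jordan block for λ (equivalently, the smallest k with (A − λI)^k v = 0 for every generalised eigenvector v of λ).

  λ = -3: largest Jordan block has size 2, contributing (x + 3)^2

So m_A(x) = (x + 3)^2 = x^2 + 6*x + 9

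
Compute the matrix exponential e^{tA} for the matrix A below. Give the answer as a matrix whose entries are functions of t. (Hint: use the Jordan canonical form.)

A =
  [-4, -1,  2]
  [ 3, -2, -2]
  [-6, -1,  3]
e^{tA} =
  [-3*t^2*exp(-t) - 3*t*exp(-t) + exp(-t), t^2*exp(-t) - t*exp(-t), 2*t^2*exp(-t) + 2*t*exp(-t)]
  [3*t*exp(-t), -t*exp(-t) + exp(-t), -2*t*exp(-t)]
  [-9*t^2*exp(-t)/2 - 6*t*exp(-t), 3*t^2*exp(-t)/2 - t*exp(-t), 3*t^2*exp(-t) + 4*t*exp(-t) + exp(-t)]

Strategy: write A = P · J · P⁻¹ where J is a Jordan canonical form, so e^{tA} = P · e^{tJ} · P⁻¹, and e^{tJ} can be computed block-by-block.

A has Jordan form
J =
  [-1,  1,  0]
  [ 0, -1,  1]
  [ 0,  0, -1]
(up to reordering of blocks).

Per-block formulas:
  For a 3×3 Jordan block J_3(-1): exp(t · J_3(-1)) = e^(-1t)·(I + t·N + (t^2/2)·N^2), where N is the 3×3 nilpotent shift.

After assembling e^{tJ} and conjugating by P, we get:

e^{tA} =
  [-3*t^2*exp(-t) - 3*t*exp(-t) + exp(-t), t^2*exp(-t) - t*exp(-t), 2*t^2*exp(-t) + 2*t*exp(-t)]
  [3*t*exp(-t), -t*exp(-t) + exp(-t), -2*t*exp(-t)]
  [-9*t^2*exp(-t)/2 - 6*t*exp(-t), 3*t^2*exp(-t)/2 - t*exp(-t), 3*t^2*exp(-t) + 4*t*exp(-t) + exp(-t)]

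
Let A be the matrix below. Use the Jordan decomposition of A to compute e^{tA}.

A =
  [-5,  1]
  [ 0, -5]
e^{tA} =
  [exp(-5*t), t*exp(-5*t)]
  [0, exp(-5*t)]

Strategy: write A = P · J · P⁻¹ where J is a Jordan canonical form, so e^{tA} = P · e^{tJ} · P⁻¹, and e^{tJ} can be computed block-by-block.

A has Jordan form
J =
  [-5,  1]
  [ 0, -5]
(up to reordering of blocks).

Per-block formulas:
  For a 2×2 Jordan block J_2(-5): exp(t · J_2(-5)) = e^(-5t)·(I + t·N), where N is the 2×2 nilpotent shift.

After assembling e^{tJ} and conjugating by P, we get:

e^{tA} =
  [exp(-5*t), t*exp(-5*t)]
  [0, exp(-5*t)]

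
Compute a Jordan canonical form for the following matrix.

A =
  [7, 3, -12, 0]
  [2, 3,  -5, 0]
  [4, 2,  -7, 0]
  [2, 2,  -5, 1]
J_3(1) ⊕ J_1(1)

The characteristic polynomial is
  det(x·I − A) = x^4 - 4*x^3 + 6*x^2 - 4*x + 1 = (x - 1)^4

Eigenvalues and multiplicities (the geometric multiplicity of λ is n − rank(A − λI), which equals the number of Jordan blocks for λ):
  λ = 1: algebraic multiplicity = 4, geometric multiplicity = 2

Determining the block sizes for each eigenvalue:
  λ = 1: with am = 4 and gm = 2, the partition is not yet determined (e.g. several partitions of 4 into 2 parts exist). Let N = A − (1)·I. Computing rank(N^1) = 2, rank(N^2) = 1, rank(N^3) = 0; the number of blocks of size ≥ j is rank(N^{j−1}) − rank(N^j), giving [2, 1, 1]. So we have 1 block(s) of size 3, 1 block(s) of size 1 → block sizes [3, 1]

Assembling the blocks gives a Jordan form
J =
  [1, 1, 0, 0]
  [0, 1, 1, 0]
  [0, 0, 1, 0]
  [0, 0, 0, 1]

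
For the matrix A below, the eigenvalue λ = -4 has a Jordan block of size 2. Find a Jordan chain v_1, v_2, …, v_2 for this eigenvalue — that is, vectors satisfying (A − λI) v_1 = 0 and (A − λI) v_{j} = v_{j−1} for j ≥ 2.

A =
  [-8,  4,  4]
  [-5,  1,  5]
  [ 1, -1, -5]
A Jordan chain for λ = -4 of length 2:
v_1 = (-4, -5, 1)ᵀ
v_2 = (1, 0, 0)ᵀ

Let N = A − (-4)·I. We want v_2 with N^2 v_2 = 0 but N^1 v_2 ≠ 0; then v_{j-1} := N · v_j for j = 2, …, 2.

Pick v_2 = (1, 0, 0)ᵀ.
Then v_1 = N · v_2 = (-4, -5, 1)ᵀ.

Sanity check: (A − (-4)·I) v_1 = (0, 0, 0)ᵀ = 0. ✓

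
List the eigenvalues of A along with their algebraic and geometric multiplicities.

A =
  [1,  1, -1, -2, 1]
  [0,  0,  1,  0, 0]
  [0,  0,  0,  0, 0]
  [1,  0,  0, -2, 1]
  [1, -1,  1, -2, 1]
λ = 0: alg = 5, geom = 2

Step 1 — factor the characteristic polynomial to read off the algebraic multiplicities:
  χ_A(x) = x^5

Step 2 — compute geometric multiplicities via the rank-nullity identity g(λ) = n − rank(A − λI):
  rank(A − (0)·I) = 3, so dim ker(A − (0)·I) = n − 3 = 2

Summary:
  λ = 0: algebraic multiplicity = 5, geometric multiplicity = 2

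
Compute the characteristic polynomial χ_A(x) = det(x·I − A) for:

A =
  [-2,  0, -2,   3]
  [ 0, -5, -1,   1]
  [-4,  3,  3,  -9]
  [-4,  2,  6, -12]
x^4 + 16*x^3 + 96*x^2 + 256*x + 256

Expanding det(x·I − A) (e.g. by cofactor expansion or by noting that A is similar to its Jordan form J, which has the same characteristic polynomial as A) gives
  χ_A(x) = x^4 + 16*x^3 + 96*x^2 + 256*x + 256
which factors as (x + 4)^4. The eigenvalues (with algebraic multiplicities) are λ = -4 with multiplicity 4.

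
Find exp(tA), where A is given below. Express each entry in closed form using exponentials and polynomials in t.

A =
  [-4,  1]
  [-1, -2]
e^{tA} =
  [-t*exp(-3*t) + exp(-3*t), t*exp(-3*t)]
  [-t*exp(-3*t), t*exp(-3*t) + exp(-3*t)]

Strategy: write A = P · J · P⁻¹ where J is a Jordan canonical form, so e^{tA} = P · e^{tJ} · P⁻¹, and e^{tJ} can be computed block-by-block.

A has Jordan form
J =
  [-3,  1]
  [ 0, -3]
(up to reordering of blocks).

Per-block formulas:
  For a 2×2 Jordan block J_2(-3): exp(t · J_2(-3)) = e^(-3t)·(I + t·N), where N is the 2×2 nilpotent shift.

After assembling e^{tJ} and conjugating by P, we get:

e^{tA} =
  [-t*exp(-3*t) + exp(-3*t), t*exp(-3*t)]
  [-t*exp(-3*t), t*exp(-3*t) + exp(-3*t)]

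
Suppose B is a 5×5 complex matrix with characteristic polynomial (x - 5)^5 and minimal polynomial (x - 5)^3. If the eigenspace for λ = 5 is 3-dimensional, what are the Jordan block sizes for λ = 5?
Block sizes for λ = 5: [3, 1, 1]

Step 1 — from the characteristic polynomial, algebraic multiplicity of λ = 5 is 5. From dim ker(B − (5)·I) = 3, there are exactly 3 Jordan blocks for λ = 5.
Step 2 — from the minimal polynomial, the factor (x − 5)^3 tells us the largest block for λ = 5 has size 3.
Step 3 — with total size 5, 3 blocks, and largest block 3, the block sizes (in nonincreasing order) are [3, 1, 1].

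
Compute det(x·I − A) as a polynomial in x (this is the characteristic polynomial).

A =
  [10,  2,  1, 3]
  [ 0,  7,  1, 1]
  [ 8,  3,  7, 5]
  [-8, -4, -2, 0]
x^4 - 24*x^3 + 216*x^2 - 864*x + 1296

Expanding det(x·I − A) (e.g. by cofactor expansion or by noting that A is similar to its Jordan form J, which has the same characteristic polynomial as A) gives
  χ_A(x) = x^4 - 24*x^3 + 216*x^2 - 864*x + 1296
which factors as (x - 6)^4. The eigenvalues (with algebraic multiplicities) are λ = 6 with multiplicity 4.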